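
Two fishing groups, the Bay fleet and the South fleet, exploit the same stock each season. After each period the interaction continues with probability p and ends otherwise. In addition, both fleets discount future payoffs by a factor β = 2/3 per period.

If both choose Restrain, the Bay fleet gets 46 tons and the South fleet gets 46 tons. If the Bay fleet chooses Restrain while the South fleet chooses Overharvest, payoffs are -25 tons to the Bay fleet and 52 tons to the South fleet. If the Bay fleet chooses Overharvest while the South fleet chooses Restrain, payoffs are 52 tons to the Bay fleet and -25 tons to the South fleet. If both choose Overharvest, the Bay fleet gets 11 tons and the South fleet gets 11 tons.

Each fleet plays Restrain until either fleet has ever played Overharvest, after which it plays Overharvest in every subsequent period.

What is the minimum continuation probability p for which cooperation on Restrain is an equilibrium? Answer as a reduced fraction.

Expected continuation weight on next period's payoff is β·p = 2/3·p, which plays the role of the discount factor.
Cooperation requires 2/3·p ≥ (52−46)/(52−11) = 6/41, hence p ≥ 9/41.

9/41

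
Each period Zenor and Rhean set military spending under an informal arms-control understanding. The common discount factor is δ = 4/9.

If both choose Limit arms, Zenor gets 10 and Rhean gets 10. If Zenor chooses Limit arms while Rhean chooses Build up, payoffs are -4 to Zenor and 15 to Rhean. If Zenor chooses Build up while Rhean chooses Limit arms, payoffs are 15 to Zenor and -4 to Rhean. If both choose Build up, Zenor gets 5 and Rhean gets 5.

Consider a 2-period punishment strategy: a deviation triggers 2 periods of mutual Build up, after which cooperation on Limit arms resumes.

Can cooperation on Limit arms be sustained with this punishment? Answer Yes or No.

IC: δ+…+δ^2 ≥ (15−10)/(10−5) = 1.
At δ = 4/9: partial sum = 0.6420 < 1.0000. Cooperation not sustainable.

No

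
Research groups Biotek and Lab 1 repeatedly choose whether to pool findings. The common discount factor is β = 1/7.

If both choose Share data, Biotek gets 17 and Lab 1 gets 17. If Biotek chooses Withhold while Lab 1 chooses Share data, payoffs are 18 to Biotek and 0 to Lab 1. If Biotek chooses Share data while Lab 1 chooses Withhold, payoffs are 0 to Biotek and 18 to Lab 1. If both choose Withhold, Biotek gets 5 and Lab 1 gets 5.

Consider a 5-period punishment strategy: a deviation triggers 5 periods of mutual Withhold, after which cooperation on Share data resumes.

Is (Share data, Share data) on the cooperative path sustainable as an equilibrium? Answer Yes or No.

Comparing payoff streams over the 6 periods until play realigns: cooperate → 17(1+β+…+β^5); deviate → 18 + 5(β+…+β^5).
Cooperation is sustained iff (17−5)(β+…+β^5) ≥ 18−17.
β+…+β^5 = 1/7·(1−(1/7)^5)/(1−1/7) = 0.1667, and (18−17)/(17−5) = 0.0833.
0.1667 ≥ 0.0833, so cooperation is sustainable.

Yes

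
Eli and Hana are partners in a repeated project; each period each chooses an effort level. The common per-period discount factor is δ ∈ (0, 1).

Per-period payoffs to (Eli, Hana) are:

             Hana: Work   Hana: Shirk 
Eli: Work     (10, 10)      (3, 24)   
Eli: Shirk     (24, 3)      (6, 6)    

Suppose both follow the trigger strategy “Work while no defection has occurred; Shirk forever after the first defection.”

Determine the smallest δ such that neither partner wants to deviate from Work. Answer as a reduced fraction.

Cooperation forever yields 10 each period: 10/(1−δ).
Deviating yields 24 once, then 6 forever: 24 + 6δ/(1−δ).
No profitable deviation requires 10/(1−δ) ≥ 24 + 6δ/(1−δ).
Multiplying by (1−δ): 10 ≥ 24(1−δ) + 6δ = 24 − 18δ.
So 18δ ≥ 14, i.e. δ ≥ 14/18 = 7/9.

7/9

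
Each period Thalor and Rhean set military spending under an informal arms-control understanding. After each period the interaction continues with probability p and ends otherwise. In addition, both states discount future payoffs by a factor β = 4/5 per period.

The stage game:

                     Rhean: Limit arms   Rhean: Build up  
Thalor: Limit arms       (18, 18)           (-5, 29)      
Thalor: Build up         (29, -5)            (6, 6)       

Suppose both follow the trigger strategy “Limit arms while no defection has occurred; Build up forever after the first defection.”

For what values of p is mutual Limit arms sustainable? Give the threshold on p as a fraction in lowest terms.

Expected continuation weight on next period's payoff is β·p = 4/5·p, which plays the role of the discount factor.
Cooperation requires 4/5·p ≥ (29−18)/(29−6) = 11/23, hence p ≥ 55/92.

55/92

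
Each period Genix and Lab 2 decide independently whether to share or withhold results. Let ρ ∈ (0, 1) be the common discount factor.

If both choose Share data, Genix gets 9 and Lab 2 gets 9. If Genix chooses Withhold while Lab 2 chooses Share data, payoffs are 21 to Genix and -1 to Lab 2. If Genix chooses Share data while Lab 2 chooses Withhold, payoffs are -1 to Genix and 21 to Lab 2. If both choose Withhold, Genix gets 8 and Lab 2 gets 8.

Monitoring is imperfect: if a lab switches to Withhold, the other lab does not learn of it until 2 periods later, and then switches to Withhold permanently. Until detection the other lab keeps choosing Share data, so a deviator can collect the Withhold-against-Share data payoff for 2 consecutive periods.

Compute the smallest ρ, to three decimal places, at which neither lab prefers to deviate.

The best deviation is to choose Withhold for all 2 undetected periods, earning 21 each, then 8 forever once detected.
Deviation value: 21(1−ρ^2)/(1−ρ) + 8ρ^2/(1−ρ); cooperation value: 9/(1−ρ).
IC: 9 ≥ 21(1−ρ^2) + 8ρ^2 = 21 − 13ρ^2.
So ρ^2 ≥ 12/13, giving ρ ≥ (12/13)^(1/2) ≈ 0.961.

0.961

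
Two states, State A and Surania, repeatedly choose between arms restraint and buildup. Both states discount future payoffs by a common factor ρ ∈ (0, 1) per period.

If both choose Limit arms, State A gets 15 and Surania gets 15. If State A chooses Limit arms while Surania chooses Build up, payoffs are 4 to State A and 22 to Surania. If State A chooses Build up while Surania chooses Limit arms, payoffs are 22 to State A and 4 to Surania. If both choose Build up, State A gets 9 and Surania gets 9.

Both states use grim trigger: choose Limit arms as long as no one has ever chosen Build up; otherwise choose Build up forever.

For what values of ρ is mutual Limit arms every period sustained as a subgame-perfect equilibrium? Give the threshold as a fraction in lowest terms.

7/13

Cooperation forever yields 15 each period: 15/(1−ρ).
Deviating yields 22 once, then 9 forever: 22 + 9ρ/(1−ρ).
No profitable deviation requires 15/(1−ρ) ≥ 22 + 9ρ/(1−ρ).
Multiplying by (1−ρ): 15 ≥ 22(1−ρ) + 9ρ = 22 − 13ρ.
So 13ρ ≥ 7, i.e. ρ ≥ 7/13.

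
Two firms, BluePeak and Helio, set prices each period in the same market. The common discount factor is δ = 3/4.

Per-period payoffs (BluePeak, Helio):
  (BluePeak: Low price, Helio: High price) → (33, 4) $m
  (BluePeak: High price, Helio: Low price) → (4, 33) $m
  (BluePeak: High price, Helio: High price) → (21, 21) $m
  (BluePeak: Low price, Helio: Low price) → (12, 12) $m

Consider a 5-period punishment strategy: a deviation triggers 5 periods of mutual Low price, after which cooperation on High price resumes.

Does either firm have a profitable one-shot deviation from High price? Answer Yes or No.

Comparing payoff streams over the 6 periods until play realigns: cooperate → 21(1+δ+…+δ^5); deviate → 33 + 12(δ+…+δ^5).
Cooperation is sustained iff (21−12)(δ+…+δ^5) ≥ 33−21.
δ+…+δ^5 = 3/4·(1−(3/4)^5)/(1−3/4) = 2.2881, and (33−21)/(21−12) = 1.3333.
2.2881 ≥ 1.3333, so cooperation is sustainable.

No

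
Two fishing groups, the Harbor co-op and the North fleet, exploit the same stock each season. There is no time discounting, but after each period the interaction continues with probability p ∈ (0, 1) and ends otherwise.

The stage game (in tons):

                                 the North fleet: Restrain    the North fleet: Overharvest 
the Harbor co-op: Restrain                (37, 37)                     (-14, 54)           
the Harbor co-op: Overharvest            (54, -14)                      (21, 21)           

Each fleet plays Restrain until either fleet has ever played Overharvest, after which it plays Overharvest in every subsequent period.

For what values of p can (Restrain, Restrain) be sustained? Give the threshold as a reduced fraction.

17/33

Expected cooperation value is 37 + p·37 + p²·37 + … = 37/(1−p); deviation gives 54 + p·21/(1−p).
37 ≥ 54(1−p) + 21p ⇒ 33p ≥ 17 ⇒ p ≥ 17/33.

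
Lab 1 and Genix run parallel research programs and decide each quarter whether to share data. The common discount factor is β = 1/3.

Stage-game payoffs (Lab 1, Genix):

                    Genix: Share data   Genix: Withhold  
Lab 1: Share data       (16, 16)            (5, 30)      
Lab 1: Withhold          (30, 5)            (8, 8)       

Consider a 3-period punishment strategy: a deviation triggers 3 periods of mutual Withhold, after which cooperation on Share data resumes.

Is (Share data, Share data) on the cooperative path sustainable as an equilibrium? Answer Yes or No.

No

Comparing payoff streams over the 4 periods until play realigns: cooperate → 16(1+β+…+β^3); deviate → 30 + 8(β+…+β^3).
Cooperation is sustained iff (16−8)(β+…+β^3) ≥ 30−16.
β+…+β^3 = 1/3·(1−(1/3)^3)/(1−1/3) = 0.4815, and (30−16)/(16−8) = 1.7500.
0.4815 < 1.7500, so cooperation is not sustainable.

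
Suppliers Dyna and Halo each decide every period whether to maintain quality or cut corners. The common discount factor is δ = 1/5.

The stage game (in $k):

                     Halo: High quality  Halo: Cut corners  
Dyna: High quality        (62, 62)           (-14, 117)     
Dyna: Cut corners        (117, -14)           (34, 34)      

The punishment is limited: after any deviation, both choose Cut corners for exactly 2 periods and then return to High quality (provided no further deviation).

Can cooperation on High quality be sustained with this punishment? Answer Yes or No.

A one-shot deviation gives 117 now, then 34 for 2 periods, then back to 62.
Gain from deviating: (117−62) today; loss: (62−34) in each of the next 2 periods.
No-deviation condition: (62−34)(δ+…+δ^2) ≥ 117−62, i.e. δ+…+δ^2 ≥ 55/28.
At δ = 1/5: δ+…+δ^2 = 0.2400 < 1.9643.
So cooperation is not sustainable.

No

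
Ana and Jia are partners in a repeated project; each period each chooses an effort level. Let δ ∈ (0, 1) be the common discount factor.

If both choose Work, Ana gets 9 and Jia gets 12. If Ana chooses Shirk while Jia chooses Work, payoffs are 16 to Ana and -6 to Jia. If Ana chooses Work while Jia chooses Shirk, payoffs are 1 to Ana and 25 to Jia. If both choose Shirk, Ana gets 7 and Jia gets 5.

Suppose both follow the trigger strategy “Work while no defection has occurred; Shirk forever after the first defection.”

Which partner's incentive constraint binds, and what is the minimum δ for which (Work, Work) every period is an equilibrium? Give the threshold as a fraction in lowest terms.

Ana's threshold: (16−9)/(16−7) = 7/9.
Jia's threshold: (25−12)/(25−5) = 13/20.
7/9 > 13/20, so Ana binds and δ* = 7/9.

Ana; δ ≥ 7/9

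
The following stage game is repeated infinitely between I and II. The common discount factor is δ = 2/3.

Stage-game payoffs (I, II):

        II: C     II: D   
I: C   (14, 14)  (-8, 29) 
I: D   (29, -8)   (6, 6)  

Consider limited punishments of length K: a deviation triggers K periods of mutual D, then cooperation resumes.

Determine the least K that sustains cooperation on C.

No profitable deviation requires (14−6)(δ+…+δ^K) ≥ 29−14, i.e. δ+…+δ^K ≥ 15/8 ≈ 1.8750.
With δ = 2/3, the partial sums are K=1: 0.6667, K=2: 1.1111, …, K=5: 1.7366, K=6: 1.8244, K=7: 1.8829.
K = 7 is the first length at which the sum reaches 1.8750.

7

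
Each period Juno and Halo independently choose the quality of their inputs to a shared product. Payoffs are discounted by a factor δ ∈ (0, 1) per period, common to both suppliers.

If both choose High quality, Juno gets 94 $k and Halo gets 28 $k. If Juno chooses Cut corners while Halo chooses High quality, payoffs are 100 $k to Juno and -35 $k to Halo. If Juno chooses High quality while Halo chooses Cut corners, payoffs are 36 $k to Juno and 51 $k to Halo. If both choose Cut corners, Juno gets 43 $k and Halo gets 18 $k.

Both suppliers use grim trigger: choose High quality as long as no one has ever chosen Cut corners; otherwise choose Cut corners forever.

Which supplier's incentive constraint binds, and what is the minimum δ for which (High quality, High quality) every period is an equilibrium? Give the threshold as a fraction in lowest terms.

For Juno: deviation gain 100−94 = 6, per-period punishment loss 94−43 = 51. IC gives δ ≥ 6/57 = 2/19.
For Halo: gain 23, loss 10 per period, so δ ≥ 23/33.
The tighter constraint is Halo's, so cooperation needs δ ≥ 23/33.

Halo; δ ≥ 23/33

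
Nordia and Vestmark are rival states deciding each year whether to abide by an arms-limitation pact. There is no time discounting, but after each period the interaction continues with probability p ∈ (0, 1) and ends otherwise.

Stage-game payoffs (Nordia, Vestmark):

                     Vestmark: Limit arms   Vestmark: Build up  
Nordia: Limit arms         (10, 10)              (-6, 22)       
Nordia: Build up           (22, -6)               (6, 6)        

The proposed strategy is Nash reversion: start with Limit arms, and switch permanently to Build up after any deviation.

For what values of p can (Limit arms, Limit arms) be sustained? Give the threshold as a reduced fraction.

Expected cooperation value is 10 + p·10 + p²·10 + … = 10/(1−p); deviation gives 22 + p·6/(1−p).
10 ≥ 22(1−p) + 6p ⇒ 16p ≥ 12 ⇒ p ≥ 12/16 = 3/4.

3/4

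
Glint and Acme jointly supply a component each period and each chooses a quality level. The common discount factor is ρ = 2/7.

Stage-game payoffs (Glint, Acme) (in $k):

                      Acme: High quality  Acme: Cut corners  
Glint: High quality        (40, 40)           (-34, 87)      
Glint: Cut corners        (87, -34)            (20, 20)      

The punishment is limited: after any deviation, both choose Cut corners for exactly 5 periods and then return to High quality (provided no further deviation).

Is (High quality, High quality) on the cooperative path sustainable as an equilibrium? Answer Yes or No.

Comparing payoff streams over the 6 periods until play realigns: cooperate → 40(1+ρ+…+ρ^5); deviate → 87 + 20(ρ+…+ρ^5).
Cooperation is sustained iff (40−20)(ρ+…+ρ^5) ≥ 87−40.
ρ+…+ρ^5 = 2/7·(1−(2/7)^5)/(1−2/7) = 0.3992, and (87−40)/(40−20) = 2.3500.
0.3992 < 2.3500, so cooperation is not sustainable.

No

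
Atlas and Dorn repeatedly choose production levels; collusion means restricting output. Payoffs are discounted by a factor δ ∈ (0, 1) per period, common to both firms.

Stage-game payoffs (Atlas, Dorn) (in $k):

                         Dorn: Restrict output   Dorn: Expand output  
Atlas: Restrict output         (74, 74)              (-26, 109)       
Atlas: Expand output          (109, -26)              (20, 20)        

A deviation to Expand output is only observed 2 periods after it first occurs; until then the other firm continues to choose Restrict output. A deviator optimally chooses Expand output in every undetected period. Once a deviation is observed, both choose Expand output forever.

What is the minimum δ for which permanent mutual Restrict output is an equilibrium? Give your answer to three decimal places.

Deviating for the 2 undetected periods gains 109−74 = 35 per period over cooperation, then loses 74−20 = 54 per period forever once punishment starts.
Gain: 35(1 + δ + … + δ^1); loss: 54·δ^2/(1−δ).
No profitable deviation ⇔ 35(1−δ^2) ≤ 54·δ^2, i.e. δ^2 ≥ 35/(35+54) = 35/89.
Hence δ ≥ (35/89)^(1/2) ≈ 0.627.

0.627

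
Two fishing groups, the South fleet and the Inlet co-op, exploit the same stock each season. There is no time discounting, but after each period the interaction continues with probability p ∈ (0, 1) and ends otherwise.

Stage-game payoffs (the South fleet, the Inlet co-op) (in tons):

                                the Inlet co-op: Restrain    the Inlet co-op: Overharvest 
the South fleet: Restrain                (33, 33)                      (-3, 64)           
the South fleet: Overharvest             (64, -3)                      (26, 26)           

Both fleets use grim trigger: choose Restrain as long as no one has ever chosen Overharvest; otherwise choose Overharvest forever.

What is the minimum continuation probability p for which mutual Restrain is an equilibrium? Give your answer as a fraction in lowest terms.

Expected cooperation value is 33 + p·33 + p²·33 + … = 33/(1−p); deviation gives 64 + p·26/(1−p).
33 ≥ 64(1−p) + 26p ⇒ 38p ≥ 31 ⇒ p ≥ 31/38.

31/38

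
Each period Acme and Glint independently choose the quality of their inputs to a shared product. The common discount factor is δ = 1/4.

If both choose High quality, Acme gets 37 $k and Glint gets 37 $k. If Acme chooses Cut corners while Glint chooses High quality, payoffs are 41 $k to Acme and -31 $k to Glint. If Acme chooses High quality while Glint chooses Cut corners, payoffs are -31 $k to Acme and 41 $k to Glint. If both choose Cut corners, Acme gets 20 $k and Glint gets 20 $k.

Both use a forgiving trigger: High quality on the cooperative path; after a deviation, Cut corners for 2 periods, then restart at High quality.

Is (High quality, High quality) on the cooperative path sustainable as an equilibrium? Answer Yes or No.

IC: δ+…+δ^2 ≥ (41−37)/(37−20) = 4/17.
At δ = 1/4: partial sum = 0.3125 ≥ 0.2353. Cooperation sustainable.

Yes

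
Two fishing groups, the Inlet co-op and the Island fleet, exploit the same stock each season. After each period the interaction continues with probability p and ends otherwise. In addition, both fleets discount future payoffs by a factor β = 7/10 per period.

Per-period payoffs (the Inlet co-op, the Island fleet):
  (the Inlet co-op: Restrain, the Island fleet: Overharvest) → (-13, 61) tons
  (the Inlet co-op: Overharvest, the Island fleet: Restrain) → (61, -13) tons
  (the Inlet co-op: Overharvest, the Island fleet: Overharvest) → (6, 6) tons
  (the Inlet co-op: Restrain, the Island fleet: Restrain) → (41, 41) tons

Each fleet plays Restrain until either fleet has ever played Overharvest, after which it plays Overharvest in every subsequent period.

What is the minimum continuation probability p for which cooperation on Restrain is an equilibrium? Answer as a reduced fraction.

40/77

With continuation probability p and discount β, the effective per-period discount factor is βp.
Grim-trigger IC: βp ≥ (61−41)/(61−6) = 4/11.
So p ≥ (4/11)/(7/10) = 40/77.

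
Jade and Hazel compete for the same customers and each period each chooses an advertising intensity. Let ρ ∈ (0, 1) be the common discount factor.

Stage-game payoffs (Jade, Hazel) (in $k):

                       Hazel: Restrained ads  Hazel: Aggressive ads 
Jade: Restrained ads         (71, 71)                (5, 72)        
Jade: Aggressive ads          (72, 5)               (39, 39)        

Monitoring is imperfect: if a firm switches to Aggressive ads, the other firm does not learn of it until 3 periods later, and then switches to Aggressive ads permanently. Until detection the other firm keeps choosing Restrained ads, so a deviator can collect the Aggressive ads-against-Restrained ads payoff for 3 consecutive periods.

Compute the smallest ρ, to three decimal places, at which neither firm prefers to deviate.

A deviator earns 72 for 3 periods, then 39 forever; cooperating earns 71 forever. Multiplying the IC by (1−ρ):
71 ≥ 72(1−ρ^3) + 39ρ^3, so 33·ρ^3 ≥ 1 and ρ^3 ≥ 1/33.
ρ ≥ (1/33)^(1/3) ≈ 0.312.

0.312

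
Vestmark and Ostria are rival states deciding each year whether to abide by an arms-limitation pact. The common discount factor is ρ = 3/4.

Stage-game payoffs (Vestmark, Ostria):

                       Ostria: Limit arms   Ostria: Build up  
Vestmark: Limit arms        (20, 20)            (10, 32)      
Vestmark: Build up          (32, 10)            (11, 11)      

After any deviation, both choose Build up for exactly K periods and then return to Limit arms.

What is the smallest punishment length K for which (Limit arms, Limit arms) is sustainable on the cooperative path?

3

IC: ρ(1−ρ^K)/(1−ρ) ≥ (32−20)/(20−11) = 4/3.
With ρ = 3/4: need 1 − ρ^K ≥ 4/3·(1−3/4)/(3/4), i.e. ρ^K ≤ 0.5556.
Since (3/4)^2 = 0.5625 and (3/4)^3 = 0.4219, the smallest such K is 3.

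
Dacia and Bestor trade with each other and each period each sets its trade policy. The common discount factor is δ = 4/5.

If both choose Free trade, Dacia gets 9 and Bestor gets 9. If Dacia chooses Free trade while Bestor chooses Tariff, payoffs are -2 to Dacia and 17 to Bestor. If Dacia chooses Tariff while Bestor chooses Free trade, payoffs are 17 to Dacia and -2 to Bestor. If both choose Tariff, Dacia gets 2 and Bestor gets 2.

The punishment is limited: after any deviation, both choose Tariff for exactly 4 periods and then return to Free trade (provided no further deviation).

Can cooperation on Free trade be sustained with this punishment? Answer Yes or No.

Yes

A one-shot deviation gives 17 now, then 2 for 4 periods, then back to 9.
Gain from deviating: (17−9) today; loss: (9−2) in each of the next 4 periods.
No-deviation condition: (9−2)(δ+…+δ^4) ≥ 17−9, i.e. δ+…+δ^4 ≥ 8/7.
At δ = 4/5: δ+…+δ^4 = 2.3616 ≥ 1.1429.
So cooperation is sustainable.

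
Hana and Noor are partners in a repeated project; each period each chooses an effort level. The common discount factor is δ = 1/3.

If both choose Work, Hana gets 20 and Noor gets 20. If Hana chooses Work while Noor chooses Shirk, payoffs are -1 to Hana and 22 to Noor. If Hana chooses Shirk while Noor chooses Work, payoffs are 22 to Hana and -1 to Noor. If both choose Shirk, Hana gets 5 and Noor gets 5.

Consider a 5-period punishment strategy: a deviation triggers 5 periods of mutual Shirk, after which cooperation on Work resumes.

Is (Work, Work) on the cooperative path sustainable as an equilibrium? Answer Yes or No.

A one-shot deviation gives 22 now, then 5 for 5 periods, then back to 20.
Gain from deviating: (22−20) today; loss: (20−5) in each of the next 5 periods.
No-deviation condition: (20−5)(δ+…+δ^5) ≥ 22−20, i.e. δ+…+δ^5 ≥ 2/15.
At δ = 1/3: δ+…+δ^5 = 0.4979 ≥ 0.1333.
So cooperation is sustainable.

Yes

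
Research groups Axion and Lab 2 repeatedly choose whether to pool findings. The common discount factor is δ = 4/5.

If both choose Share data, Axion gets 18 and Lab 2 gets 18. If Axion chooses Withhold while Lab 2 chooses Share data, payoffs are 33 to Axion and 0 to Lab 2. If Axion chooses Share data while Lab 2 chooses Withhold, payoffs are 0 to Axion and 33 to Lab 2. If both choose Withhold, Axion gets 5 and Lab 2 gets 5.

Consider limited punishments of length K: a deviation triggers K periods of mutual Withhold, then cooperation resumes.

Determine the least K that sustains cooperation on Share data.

Need Σ_{k=1}^{K} δ^k ≥ (33−18)/(18−5) = 1.1538 at δ = 4/5.
At K = 1 the sum is 0.8000 < 1.1538; at K = 2 it is 1.4400 ≥ 1.1538.
So the minimum punishment length is K = 2.

2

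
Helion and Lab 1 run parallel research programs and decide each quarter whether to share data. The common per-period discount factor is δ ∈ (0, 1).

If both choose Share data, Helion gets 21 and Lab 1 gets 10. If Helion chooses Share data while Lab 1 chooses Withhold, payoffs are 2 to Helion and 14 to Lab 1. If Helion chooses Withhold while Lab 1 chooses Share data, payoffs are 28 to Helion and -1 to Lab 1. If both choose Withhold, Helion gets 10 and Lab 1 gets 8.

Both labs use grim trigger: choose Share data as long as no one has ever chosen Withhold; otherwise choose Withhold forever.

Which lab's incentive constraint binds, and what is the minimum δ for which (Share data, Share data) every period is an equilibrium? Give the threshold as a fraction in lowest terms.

Helion: cooperation gives 21 each period; deviation gives 28 once then 10 forever.
  21/(1−δ) ≥ 28 + 10δ/(1−δ) ⇒ δ ≥ 7/18.
Lab 1: cooperation gives 10 each period; deviation gives 14 once then 8 forever.
  δ ≥ 4/6 = 2/3.
Both must hold, so the binding constraint is Lab 1's: δ ≥ 2/3.

Lab 1; δ ≥ 2/3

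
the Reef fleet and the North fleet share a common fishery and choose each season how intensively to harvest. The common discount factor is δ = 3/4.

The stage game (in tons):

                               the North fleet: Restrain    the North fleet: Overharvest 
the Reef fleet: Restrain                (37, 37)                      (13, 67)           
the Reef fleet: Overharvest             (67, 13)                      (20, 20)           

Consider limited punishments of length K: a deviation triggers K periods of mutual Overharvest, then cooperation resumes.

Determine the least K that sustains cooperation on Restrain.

No profitable deviation requires (37−20)(δ+…+δ^K) ≥ 67−37, i.e. δ+…+δ^K ≥ 30/17 ≈ 1.7647.
With δ = 3/4, the partial sums are K=1: 0.7500, K=2: 1.3125, K=3: 1.7344, K=4: 2.0508.
K = 4 is the first length at which the sum reaches 1.7647.

4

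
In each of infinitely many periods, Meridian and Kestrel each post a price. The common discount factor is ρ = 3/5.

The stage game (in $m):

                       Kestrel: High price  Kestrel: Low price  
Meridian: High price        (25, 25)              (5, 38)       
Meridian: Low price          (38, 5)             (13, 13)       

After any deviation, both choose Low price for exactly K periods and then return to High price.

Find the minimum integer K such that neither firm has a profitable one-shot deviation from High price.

3

Need Σ_{k=1}^{K} ρ^k ≥ (38−25)/(25−13) = 1.0833 at ρ = 3/5.
At K = 2 the sum is 0.9600 < 1.0833; at K = 3 it is 1.1760 ≥ 1.0833.
So the minimum punishment length is K = 3.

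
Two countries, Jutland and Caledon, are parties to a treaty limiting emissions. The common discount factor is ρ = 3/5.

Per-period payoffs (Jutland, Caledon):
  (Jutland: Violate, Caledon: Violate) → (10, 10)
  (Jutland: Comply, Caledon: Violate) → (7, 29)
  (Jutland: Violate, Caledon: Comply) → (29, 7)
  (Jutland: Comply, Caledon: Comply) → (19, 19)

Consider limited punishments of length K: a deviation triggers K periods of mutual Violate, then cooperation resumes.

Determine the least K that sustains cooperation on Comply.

No profitable deviation requires (19−10)(ρ+…+ρ^K) ≥ 29−19, i.e. ρ+…+ρ^K ≥ 10/9 ≈ 1.1111.
With ρ = 3/5, the partial sums are K=1: 0.6000, K=2: 0.9600, K=3: 1.1760.
K = 3 is the first length at which the sum reaches 1.1111.

3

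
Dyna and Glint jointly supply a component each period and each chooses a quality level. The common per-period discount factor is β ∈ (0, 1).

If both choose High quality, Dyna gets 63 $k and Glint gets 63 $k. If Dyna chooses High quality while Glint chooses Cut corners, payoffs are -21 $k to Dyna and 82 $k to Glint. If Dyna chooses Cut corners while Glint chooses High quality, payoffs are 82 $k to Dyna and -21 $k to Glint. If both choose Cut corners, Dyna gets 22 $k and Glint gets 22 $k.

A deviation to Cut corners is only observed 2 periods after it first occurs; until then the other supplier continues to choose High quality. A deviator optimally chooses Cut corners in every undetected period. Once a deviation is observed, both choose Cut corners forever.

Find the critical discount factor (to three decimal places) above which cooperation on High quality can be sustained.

0.563

Deviating for the 2 undetected periods gains 82−63 = 19 per period over cooperation, then loses 63−22 = 41 per period forever once punishment starts.
Gain: 19(1 + β + … + β^1); loss: 41·β^2/(1−β).
No profitable deviation ⇔ 19(1−β^2) ≤ 41·β^2, i.e. β^2 ≥ 19/(19+41) = 19/60.
Hence β ≥ (19/60)^(1/2) ≈ 0.563.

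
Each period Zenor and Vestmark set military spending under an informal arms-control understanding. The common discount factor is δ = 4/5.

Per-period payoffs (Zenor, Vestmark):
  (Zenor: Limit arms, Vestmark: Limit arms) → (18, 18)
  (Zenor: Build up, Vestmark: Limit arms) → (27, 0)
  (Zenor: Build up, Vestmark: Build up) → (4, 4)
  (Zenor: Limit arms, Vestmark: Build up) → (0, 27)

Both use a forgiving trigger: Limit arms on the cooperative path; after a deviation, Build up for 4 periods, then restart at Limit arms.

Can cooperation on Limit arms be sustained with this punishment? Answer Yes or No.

Yes

IC: δ+…+δ^4 ≥ (27−18)/(18−4) = 9/14.
At δ = 4/5: partial sum = 2.3616 ≥ 0.6429. Cooperation sustainable.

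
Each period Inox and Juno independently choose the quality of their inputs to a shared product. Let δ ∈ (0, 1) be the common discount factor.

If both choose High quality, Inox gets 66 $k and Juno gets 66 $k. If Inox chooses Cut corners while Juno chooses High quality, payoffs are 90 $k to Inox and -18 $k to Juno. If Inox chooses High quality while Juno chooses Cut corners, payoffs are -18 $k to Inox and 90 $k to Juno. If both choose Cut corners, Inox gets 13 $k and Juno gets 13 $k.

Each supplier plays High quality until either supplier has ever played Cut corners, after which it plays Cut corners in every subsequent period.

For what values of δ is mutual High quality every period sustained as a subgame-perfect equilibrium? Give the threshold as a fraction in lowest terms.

24/77

Cooperation forever yields 66 each period: 66/(1−δ).
Deviating yields 90 once, then 13 forever: 90 + 13δ/(1−δ).
No profitable deviation requires 66/(1−δ) ≥ 90 + 13δ/(1−δ).
Multiplying by (1−δ): 66 ≥ 90(1−δ) + 13δ = 90 − 77δ.
So 77δ ≥ 24, i.e. δ ≥ 24/77.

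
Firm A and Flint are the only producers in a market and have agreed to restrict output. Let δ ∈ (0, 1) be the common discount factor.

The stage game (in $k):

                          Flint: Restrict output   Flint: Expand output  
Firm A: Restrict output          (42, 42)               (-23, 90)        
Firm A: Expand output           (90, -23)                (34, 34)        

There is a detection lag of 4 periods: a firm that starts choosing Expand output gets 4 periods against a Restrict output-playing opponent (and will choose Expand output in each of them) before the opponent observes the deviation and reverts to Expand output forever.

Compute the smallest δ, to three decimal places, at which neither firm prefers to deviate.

0.962

A deviator earns 90 for 4 periods, then 34 forever; cooperating earns 42 forever. Multiplying the IC by (1−δ):
42 ≥ 90(1−δ^4) + 34δ^4, so 56·δ^4 ≥ 48 and δ^4 ≥ 6/7.
δ ≥ (6/7)^(1/4) ≈ 0.962.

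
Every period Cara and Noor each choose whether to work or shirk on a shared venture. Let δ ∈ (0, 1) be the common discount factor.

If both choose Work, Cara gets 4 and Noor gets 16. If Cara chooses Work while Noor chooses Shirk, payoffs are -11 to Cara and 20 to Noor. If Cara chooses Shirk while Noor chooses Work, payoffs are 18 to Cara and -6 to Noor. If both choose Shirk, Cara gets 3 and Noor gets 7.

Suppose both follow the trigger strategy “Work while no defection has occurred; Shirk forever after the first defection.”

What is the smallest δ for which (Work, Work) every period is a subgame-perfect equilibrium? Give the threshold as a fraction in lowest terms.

For Cara: deviation gain 18−4 = 14, per-period punishment loss 4−3 = 1. IC gives δ ≥ 14/15.
For Noor: gain 4, loss 9 per period, so δ ≥ 4/13.
The tighter constraint is Cara's, so cooperation needs δ ≥ 14/15.

14/15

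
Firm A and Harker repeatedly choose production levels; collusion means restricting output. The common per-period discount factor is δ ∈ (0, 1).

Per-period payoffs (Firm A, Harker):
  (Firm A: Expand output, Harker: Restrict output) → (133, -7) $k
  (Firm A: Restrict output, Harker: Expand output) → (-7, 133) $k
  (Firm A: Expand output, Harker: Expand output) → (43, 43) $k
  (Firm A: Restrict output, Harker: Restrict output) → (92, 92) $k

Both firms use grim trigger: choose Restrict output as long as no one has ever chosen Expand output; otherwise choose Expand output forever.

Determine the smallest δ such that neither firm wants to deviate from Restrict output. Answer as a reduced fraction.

One-period gain from deviating is 133 − 92 = 41. The loss is 92 − 43 = 49 in every subsequent period, with present value 49·δ/(1−δ).
Deviation is unprofitable when 49·δ/(1−δ) ≥ 41, i.e. δ/(1−δ) ≥ 41/49.
Equivalently δ ≥ 41/(41+49) = 41/90.

41/90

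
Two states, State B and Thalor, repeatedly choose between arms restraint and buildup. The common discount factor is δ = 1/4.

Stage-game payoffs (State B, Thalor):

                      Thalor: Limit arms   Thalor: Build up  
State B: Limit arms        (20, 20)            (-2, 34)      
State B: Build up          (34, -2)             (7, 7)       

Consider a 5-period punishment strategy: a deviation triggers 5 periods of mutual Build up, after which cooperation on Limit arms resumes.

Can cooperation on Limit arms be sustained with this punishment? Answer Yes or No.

Comparing payoff streams over the 6 periods until play realigns: cooperate → 20(1+δ+…+δ^5); deviate → 34 + 7(δ+…+δ^5).
Cooperation is sustained iff (20−7)(δ+…+δ^5) ≥ 34−20.
δ+…+δ^5 = 1/4·(1−(1/4)^5)/(1−1/4) = 0.3330, and (34−20)/(20−7) = 1.0769.
0.3330 < 1.0769, so cooperation is not sustainable.

No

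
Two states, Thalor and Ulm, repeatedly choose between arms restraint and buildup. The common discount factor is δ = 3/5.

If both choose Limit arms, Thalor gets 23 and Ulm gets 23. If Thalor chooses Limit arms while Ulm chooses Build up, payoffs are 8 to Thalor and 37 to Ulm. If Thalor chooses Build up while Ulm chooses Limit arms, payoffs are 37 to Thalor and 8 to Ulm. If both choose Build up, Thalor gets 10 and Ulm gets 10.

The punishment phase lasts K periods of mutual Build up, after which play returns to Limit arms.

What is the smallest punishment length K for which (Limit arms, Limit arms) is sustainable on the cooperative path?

Need Σ_{k=1}^{K} δ^k ≥ (37−23)/(23−10) = 1.0769 at δ = 3/5.
At K = 2 the sum is 0.9600 < 1.0769; at K = 3 it is 1.1760 ≥ 1.0769.
So the minimum punishment length is K = 3.

3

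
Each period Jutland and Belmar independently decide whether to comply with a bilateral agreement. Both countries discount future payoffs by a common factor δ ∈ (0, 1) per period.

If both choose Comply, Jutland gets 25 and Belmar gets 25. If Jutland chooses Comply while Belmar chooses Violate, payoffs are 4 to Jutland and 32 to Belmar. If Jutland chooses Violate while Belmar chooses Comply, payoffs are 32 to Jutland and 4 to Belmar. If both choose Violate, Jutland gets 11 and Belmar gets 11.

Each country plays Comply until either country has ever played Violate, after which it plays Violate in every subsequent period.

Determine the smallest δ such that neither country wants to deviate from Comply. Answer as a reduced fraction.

1/3

One-period gain from deviating is 32 − 25 = 7. The loss is 25 − 11 = 14 in every subsequent period, with present value 14·δ/(1−δ).
Deviation is unprofitable when 14·δ/(1−δ) ≥ 7, i.e. δ/(1−δ) ≥ 1/2.
Equivalently δ ≥ 7/(7+14) = 1/3.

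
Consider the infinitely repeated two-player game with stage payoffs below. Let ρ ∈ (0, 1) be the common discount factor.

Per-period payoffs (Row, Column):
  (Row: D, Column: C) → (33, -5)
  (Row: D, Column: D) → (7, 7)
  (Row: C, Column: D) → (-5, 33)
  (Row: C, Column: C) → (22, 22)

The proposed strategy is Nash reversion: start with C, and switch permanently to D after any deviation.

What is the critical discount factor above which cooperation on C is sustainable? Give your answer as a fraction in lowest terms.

11/26

Under grim trigger the critical discount factor is (T−C)/(T−P) with T = 33, C = 22, P = 7.
ρ* = (33−22)/(33−7) = 11/26.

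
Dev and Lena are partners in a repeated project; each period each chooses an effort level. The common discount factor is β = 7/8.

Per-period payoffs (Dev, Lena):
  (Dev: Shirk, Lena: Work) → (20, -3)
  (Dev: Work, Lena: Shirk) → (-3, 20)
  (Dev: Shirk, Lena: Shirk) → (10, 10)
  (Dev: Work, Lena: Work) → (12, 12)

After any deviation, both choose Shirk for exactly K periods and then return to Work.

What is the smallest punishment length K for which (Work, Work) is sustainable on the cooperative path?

No profitable deviation requires (12−10)(β+…+β^K) ≥ 20−12, i.e. β+…+β^K ≥ 4 ≈ 4.0000.
With β = 7/8, the partial sums are K=1: 0.8750, K=2: 1.6406, …, K=5: 3.4096, K=6: 3.8584, K=7: 4.2511.
K = 7 is the first length at which the sum reaches 4.0000.

7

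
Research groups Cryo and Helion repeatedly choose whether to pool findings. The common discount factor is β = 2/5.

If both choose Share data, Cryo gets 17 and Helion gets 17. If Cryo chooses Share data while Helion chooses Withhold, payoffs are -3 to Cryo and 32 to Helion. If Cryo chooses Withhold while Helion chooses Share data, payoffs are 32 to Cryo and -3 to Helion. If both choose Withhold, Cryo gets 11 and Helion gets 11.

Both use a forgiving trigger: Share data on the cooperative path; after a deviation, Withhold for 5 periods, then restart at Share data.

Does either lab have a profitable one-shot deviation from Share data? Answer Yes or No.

IC: β+…+β^5 ≥ (32−17)/(17−11) = 5/2.
At β = 2/5: partial sum = 0.6598 < 2.5000. Cooperation not sustainable.

Yes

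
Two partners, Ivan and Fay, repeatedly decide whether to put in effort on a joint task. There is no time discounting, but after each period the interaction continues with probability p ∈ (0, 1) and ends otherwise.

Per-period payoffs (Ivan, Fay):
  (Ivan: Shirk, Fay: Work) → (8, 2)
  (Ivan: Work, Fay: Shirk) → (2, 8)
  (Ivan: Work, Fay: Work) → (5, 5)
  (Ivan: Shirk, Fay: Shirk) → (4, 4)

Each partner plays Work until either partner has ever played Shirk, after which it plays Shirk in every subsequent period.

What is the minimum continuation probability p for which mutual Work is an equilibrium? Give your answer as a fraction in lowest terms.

Expected cooperation value is 5 + p·5 + p²·5 + … = 5/(1−p); deviation gives 8 + p·4/(1−p).
5 ≥ 8(1−p) + 4p ⇒ 4p ≥ 3 ⇒ p ≥ 3/4.

3/4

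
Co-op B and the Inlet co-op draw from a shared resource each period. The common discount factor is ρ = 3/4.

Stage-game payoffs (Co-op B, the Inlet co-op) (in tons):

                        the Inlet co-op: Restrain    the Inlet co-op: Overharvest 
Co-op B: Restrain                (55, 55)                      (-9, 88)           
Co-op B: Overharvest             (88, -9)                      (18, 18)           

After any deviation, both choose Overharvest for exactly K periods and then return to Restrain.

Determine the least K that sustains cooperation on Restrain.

2

No profitable deviation requires (55−18)(ρ+…+ρ^K) ≥ 88−55, i.e. ρ+…+ρ^K ≥ 33/37 ≈ 0.8919.
With ρ = 3/4, the partial sums are K=1: 0.7500, K=2: 1.3125.
K = 2 is the first length at which the sum reaches 0.8919.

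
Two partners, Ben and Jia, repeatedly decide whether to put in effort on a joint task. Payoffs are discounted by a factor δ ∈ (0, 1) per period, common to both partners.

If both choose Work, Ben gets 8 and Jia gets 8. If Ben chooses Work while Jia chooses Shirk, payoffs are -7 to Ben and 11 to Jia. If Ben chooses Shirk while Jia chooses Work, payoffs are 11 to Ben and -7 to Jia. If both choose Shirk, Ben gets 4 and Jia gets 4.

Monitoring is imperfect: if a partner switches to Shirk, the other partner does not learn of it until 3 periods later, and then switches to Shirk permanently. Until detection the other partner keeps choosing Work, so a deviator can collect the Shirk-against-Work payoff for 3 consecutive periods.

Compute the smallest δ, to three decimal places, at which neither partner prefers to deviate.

0.754

Deviating for the 3 undetected periods gains 11−8 = 3 per period over cooperation, then loses 8−4 = 4 per period forever once punishment starts.
Gain: 3(1 + δ + … + δ^2); loss: 4·δ^3/(1−δ).
No profitable deviation ⇔ 3(1−δ^3) ≤ 4·δ^3, i.e. δ^3 ≥ 3/(3+4) = 3/7.
Hence δ ≥ (3/7)^(1/3) ≈ 0.754.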